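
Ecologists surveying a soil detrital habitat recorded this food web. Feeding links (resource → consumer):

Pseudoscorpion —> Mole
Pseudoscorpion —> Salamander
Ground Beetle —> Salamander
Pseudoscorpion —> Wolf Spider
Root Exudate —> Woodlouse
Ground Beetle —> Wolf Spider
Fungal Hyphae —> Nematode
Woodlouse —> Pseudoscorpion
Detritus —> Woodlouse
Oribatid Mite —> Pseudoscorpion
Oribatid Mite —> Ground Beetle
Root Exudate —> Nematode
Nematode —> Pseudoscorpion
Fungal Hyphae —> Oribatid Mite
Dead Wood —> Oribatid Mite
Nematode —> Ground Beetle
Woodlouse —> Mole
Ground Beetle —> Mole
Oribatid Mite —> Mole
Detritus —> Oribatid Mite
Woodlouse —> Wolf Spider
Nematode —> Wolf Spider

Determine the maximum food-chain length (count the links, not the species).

3 links

One longest chain: Root Exudate → Nematode → Ground Beetle → Salamander.
It has 4 species and 3 links.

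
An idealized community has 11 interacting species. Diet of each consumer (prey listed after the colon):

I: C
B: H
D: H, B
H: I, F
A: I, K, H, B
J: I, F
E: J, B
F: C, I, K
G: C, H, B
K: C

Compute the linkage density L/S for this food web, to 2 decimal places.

L/S = 1.91

There are L = 21 links among S = 11 species.
L/S = 21/11 = 1.9091 ≈ 1.91.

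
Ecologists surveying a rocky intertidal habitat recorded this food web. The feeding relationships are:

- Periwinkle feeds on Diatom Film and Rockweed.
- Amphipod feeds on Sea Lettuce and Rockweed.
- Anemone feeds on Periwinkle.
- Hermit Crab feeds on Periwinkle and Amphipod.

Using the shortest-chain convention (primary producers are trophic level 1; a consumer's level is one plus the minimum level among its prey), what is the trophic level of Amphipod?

Trophic level 2

Rockweed is a producer → level 1.
Amphipod eats Rockweed → level 2.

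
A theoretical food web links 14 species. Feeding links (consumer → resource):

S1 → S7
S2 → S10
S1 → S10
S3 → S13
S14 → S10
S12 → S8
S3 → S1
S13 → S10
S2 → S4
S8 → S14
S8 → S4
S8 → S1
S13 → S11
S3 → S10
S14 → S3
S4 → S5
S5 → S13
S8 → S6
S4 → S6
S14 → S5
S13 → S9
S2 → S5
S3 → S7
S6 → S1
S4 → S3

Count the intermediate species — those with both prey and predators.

Intermediate species (has both prey and predators): S13, S1, S5, S6, S3, S14, S4, S8.
Count: 8.

8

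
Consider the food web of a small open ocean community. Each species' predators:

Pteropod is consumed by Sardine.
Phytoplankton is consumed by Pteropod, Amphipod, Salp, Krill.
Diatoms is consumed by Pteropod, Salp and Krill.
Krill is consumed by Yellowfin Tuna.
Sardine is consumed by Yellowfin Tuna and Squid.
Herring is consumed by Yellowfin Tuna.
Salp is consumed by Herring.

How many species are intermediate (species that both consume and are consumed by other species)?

Intermediate species (has both prey and predators): Salp, Pteropod, Krill, Sardine, Herring.
Count: 5.

5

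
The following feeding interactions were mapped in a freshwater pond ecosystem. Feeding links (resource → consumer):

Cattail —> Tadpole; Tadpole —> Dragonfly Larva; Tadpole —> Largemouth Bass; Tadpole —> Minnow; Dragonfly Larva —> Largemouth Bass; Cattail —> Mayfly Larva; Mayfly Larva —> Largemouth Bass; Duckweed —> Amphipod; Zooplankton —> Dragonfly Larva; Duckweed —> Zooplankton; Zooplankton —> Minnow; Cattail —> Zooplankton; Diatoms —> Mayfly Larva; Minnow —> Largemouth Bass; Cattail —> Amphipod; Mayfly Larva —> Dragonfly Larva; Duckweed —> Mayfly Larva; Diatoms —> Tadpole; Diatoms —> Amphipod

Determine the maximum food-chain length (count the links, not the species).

3 links

One longest chain: Cattail → Tadpole → Dragonfly Larva → Largemouth Bass.
It has 4 species and 3 links.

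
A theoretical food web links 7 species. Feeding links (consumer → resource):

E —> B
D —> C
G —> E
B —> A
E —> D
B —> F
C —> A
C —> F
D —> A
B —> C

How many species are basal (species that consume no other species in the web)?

Basal species (no prey listed): A, F.
Count: 2.

2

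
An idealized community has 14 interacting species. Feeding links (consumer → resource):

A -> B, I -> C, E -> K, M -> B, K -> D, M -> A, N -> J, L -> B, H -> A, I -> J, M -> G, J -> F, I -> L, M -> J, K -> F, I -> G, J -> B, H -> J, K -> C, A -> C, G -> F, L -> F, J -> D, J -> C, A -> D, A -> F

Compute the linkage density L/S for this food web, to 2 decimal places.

L/S = 1.86

There are L = 26 links among S = 14 species.
L/S = 26/14 = 1.8571 ≈ 1.86.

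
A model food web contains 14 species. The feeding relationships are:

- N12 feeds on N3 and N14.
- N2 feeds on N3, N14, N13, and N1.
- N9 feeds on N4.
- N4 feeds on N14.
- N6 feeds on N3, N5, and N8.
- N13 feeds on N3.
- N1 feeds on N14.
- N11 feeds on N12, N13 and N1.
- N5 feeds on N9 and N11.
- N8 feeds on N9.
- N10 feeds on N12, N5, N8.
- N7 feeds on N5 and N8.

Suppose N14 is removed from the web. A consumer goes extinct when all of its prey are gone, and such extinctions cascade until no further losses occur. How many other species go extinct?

4

Remove N14.
Round 1: N4 (all prey gone), N1 (all prey gone) → extinct.
Round 2: N9 (all prey gone) → extinct.
Round 3: N8 (all prey gone) → extinct.
No further losses. Total secondary extinctions: 4.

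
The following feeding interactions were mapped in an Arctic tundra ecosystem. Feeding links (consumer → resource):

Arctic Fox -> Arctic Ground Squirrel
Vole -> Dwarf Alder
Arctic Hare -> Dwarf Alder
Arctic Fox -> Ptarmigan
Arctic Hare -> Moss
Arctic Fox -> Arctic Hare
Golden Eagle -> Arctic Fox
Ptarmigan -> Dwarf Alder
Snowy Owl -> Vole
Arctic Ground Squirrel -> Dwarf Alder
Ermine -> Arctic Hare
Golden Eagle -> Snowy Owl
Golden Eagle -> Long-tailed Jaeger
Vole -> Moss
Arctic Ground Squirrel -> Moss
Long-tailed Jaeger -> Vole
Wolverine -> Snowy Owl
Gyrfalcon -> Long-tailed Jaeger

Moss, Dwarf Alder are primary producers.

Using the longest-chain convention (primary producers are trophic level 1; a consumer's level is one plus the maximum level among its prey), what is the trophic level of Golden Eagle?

Moss is a producer → level 1.
Arctic Hare eats Moss (level 1); other prey at levels: Dwarf Alder 1 → level 2.
Arctic Fox eats Arctic Hare (level 2); other prey at levels: Ptarmigan 2, Arctic Ground Squirrel 2 → level 3.
Golden Eagle eats Arctic Fox (level 3); other prey at levels: Snowy Owl 3, Long-tailed Jaeger 3 → level 4.

Trophic level 4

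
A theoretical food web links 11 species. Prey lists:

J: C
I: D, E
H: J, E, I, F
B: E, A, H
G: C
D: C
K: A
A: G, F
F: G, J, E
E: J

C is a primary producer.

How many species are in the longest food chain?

One longest chain: C → J → E → I → H → B.
It has 6 species and 5 links.

6 species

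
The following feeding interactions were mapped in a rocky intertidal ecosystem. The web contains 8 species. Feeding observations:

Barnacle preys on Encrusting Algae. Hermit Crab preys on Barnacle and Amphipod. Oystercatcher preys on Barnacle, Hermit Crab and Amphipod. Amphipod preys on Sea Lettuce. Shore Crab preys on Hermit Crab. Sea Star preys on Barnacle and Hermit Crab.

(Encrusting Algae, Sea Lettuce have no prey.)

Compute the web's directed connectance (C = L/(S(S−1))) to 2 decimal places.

The web has S = 8 species and L = 10 feeding links.
C = L / (S(S−1)) = 10 / 56 = 0.1786 ≈ 0.18.

C = 0.18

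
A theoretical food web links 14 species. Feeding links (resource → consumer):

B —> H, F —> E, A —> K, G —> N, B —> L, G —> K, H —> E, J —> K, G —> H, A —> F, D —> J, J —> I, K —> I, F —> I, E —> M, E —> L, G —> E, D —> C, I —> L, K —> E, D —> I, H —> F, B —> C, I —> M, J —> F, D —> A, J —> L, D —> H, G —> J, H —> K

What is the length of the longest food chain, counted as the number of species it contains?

One longest chain: G → J → K → E → M.
It has 5 species and 4 links.

5 species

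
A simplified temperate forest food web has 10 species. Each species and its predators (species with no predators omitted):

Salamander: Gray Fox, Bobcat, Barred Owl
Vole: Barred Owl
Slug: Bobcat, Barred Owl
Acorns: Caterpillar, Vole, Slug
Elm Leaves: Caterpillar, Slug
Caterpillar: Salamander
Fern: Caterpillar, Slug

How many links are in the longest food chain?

3 links

One longest chain: Elm Leaves → Caterpillar → Salamander → Gray Fox.
It has 4 species and 3 links.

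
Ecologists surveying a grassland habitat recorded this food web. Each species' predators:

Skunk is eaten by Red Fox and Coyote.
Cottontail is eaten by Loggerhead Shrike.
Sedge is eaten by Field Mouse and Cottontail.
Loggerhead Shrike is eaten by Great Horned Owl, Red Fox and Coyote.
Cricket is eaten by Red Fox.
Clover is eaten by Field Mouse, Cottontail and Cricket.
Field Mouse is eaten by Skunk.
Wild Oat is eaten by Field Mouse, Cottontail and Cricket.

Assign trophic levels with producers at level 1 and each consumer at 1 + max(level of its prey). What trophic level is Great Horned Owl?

Sedge is a producer → level 1.
Cottontail eats Sedge (level 1); other prey at levels: Clover 1, Wild Oat 1 → level 2.
Loggerhead Shrike eats Cottontail → level 3.
Great Horned Owl eats Loggerhead Shrike → level 4.

Trophic level 4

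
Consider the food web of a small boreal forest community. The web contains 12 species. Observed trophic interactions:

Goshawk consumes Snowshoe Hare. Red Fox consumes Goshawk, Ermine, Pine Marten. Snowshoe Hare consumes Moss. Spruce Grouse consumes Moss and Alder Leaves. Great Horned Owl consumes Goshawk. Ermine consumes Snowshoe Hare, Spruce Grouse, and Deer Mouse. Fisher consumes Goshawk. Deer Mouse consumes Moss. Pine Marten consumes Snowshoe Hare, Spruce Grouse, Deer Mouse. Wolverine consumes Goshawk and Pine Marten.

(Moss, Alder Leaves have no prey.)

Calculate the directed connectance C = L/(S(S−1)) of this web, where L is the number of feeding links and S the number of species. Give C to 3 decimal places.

C = 0.136

The web has S = 12 species and L = 18 feeding links.
C = L / (S(S−1)) = 18 / 132 = 0.1364 ≈ 0.136.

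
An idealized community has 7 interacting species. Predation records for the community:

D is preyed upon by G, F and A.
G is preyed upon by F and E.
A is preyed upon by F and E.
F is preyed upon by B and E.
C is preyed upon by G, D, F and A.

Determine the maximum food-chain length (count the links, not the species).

4 links

One longest chain: C → D → A → F → E.
It has 5 species and 4 links.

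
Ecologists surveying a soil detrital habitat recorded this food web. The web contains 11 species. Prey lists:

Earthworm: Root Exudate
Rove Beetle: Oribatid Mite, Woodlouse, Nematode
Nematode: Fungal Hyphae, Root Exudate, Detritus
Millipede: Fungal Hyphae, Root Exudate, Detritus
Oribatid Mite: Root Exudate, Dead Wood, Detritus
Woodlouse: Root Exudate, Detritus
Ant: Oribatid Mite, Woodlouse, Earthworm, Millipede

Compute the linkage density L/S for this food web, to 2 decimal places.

L/S = 1.73

There are L = 19 links among S = 11 species.
L/S = 19/11 = 1.7273 ≈ 1.73.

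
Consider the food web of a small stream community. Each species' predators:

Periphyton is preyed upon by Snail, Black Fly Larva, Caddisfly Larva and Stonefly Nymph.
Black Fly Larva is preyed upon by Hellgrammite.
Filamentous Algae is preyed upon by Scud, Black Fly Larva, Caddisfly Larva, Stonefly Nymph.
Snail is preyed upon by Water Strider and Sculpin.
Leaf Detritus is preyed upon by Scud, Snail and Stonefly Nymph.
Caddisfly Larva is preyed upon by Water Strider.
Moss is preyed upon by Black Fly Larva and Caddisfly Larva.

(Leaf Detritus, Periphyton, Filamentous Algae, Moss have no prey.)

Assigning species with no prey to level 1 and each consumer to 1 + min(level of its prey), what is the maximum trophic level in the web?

3

Basal resources (level 1): Leaf Detritus, Periphyton, Filamentous Algae, Moss.
Following each consumer down to its lowest-level prey: Leaf Detritus → Snail → Sculpin (levels 1 through 3).
All prey of Sculpin (Snail 2) are at level 2 or above, so Sculpin is at level 1 + 2 = 3.
Every consumer has at least one prey at level 2 or below, so none exceeds level 3.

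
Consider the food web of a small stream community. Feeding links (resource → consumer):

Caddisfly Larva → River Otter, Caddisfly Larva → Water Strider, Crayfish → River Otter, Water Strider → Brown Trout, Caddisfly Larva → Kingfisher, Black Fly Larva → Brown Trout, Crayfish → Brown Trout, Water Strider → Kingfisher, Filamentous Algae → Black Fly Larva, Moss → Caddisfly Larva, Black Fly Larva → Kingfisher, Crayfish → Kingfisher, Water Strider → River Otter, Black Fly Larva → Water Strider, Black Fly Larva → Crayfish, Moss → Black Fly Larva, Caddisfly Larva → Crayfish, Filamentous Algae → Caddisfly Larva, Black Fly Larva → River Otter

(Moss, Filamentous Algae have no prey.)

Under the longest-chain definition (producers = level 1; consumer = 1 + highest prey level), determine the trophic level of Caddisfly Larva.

Trophic level 2

Moss is a producer → level 1.
Caddisfly Larva eats Moss (level 1); other prey at levels: Filamentous Algae 1 → level 2.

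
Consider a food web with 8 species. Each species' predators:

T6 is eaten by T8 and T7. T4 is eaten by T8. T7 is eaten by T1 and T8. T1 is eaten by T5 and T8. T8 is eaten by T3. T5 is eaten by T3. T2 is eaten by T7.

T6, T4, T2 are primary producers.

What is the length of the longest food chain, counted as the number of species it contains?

One longest chain: T6 → T7 → T1 → T8 → T3.
It has 5 species and 4 links.

5 species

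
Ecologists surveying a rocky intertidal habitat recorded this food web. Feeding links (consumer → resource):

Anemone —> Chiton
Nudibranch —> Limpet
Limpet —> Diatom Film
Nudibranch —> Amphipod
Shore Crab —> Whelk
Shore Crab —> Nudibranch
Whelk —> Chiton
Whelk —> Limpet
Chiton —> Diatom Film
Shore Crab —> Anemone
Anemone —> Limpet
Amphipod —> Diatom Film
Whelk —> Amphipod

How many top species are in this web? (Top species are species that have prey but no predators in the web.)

1

Top species (has prey, but nothing eats it): Shore Crab.
Count: 1.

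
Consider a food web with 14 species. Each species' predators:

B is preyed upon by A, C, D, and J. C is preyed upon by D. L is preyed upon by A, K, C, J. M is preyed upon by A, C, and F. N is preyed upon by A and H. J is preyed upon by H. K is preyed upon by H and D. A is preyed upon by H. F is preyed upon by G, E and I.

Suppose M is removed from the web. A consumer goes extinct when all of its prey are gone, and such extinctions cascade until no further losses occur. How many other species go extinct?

Remove M.
Round 1: F (all prey gone) → extinct.
Round 2: I (all prey gone), E (all prey gone), G (all prey gone) → extinct.
No further losses. Total secondary extinctions: 4.

4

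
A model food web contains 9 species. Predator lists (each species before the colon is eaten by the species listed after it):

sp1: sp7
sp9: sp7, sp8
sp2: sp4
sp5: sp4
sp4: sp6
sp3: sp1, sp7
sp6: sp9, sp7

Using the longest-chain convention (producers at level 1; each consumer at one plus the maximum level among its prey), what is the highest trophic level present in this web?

Producers (level 1): sp5, sp2, sp3.
sp5 → sp4 → sp6 → sp9 → sp7 gives sp7 level 5.
No species has a prey at level 5, so no species reaches level 6.

5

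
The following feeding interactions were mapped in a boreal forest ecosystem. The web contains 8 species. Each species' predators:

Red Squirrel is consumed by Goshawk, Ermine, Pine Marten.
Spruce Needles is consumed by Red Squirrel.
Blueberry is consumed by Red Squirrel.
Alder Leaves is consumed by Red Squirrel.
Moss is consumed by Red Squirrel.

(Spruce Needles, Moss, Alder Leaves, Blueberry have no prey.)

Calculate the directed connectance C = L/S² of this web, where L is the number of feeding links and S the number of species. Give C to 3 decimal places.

C = 0.109

The web has S = 8 species and L = 7 feeding links.
C = L / S² = 7 / 64 = 0.1094 ≈ 0.109.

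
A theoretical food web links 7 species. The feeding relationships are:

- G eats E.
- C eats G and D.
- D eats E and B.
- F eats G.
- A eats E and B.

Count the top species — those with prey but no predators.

Top species (has prey, but nothing eats it): A, F, C.
Count: 3.

3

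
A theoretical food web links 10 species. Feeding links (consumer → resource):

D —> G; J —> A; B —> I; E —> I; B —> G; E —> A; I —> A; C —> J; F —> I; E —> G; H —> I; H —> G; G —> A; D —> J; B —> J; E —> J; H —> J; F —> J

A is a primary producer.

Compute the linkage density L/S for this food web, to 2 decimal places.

L/S = 1.80

There are L = 18 links among S = 10 species.
L/S = 18/10 = 1.8000 ≈ 1.80.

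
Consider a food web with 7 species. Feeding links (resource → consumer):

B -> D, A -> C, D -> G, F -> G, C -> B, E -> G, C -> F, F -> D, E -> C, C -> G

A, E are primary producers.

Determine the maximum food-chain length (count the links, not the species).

One longest chain: A → C → B → D → G.
It has 5 species and 4 links.

4 links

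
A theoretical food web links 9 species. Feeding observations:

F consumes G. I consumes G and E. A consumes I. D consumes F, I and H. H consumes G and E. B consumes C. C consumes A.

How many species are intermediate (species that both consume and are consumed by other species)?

Intermediate species (has both prey and predators): H, I, F, A, C.
Count: 5.

5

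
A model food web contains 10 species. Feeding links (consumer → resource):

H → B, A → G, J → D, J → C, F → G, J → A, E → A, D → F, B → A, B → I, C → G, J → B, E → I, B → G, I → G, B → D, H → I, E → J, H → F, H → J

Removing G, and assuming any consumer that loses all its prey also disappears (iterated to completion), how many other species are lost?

Remove G.
Round 1: C (all prey gone), F (all prey gone), A (all prey gone), I (all prey gone) → extinct.
Round 2: D (all prey gone) → extinct.
Round 3: B (all prey gone) → extinct.
Round 4: J (all prey gone) → extinct.
Round 5: H (all prey gone), E (all prey gone) → extinct.
No further losses. Total secondary extinctions: 9.

9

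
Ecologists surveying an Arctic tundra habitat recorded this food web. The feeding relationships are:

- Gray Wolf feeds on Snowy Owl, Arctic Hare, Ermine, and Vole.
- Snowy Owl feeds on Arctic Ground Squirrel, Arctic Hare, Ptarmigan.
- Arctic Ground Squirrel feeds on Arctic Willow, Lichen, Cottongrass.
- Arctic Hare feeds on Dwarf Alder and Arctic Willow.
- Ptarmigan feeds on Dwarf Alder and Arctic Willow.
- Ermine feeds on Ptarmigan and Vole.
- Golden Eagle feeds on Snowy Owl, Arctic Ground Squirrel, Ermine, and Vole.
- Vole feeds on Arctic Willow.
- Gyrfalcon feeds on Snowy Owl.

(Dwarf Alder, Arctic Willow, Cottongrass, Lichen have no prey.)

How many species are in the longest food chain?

4 species

One longest chain: Dwarf Alder → Arctic Hare → Snowy Owl → Gray Wolf.
It has 4 species and 3 links.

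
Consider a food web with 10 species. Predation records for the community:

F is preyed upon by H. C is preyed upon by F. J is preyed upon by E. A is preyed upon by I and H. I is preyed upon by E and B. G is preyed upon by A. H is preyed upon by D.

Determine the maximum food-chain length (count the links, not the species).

One longest chain: G → A → I → E.
It has 4 species and 3 links.

3 links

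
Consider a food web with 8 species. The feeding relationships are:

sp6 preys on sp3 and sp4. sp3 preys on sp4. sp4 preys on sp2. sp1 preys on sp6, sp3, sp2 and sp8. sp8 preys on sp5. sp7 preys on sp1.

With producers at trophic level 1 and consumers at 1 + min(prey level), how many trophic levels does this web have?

3

Producers (level 1): sp2, sp5.
Following each consumer down to its lowest-level prey: sp2 → sp4 → sp3 (levels 1 through 3).
All prey of sp3 (sp4 2) are at level 2 or above, so sp3 is at level 1 + 2 = 3.
Every consumer has at least one prey at level 2 or below, so none exceeds level 3.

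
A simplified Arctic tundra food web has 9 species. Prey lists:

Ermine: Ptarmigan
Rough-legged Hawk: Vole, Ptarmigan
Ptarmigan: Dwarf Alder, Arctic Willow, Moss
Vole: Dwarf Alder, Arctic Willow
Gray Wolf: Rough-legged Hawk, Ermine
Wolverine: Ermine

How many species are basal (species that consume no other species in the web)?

3

Basal species (no prey listed): Dwarf Alder, Arctic Willow, Moss.
Count: 3.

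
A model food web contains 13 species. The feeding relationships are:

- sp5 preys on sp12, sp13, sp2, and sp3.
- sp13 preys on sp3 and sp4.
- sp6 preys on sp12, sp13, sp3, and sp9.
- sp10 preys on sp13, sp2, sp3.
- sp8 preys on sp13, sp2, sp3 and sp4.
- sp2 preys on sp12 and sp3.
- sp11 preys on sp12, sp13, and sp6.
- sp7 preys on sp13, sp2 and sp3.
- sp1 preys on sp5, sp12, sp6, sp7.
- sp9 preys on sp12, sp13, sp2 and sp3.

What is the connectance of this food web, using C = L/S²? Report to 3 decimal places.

The web has S = 13 species and L = 33 feeding links.
C = L / S² = 33 / 169 = 0.1953 ≈ 0.195.

C = 0.195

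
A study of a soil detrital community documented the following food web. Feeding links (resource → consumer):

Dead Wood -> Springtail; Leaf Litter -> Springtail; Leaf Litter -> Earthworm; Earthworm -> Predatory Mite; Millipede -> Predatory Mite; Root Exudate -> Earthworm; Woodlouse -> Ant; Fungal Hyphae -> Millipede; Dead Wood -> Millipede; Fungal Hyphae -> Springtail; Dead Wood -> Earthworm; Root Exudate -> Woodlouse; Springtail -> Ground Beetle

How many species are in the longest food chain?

One longest chain: Root Exudate → Earthworm → Predatory Mite.
It has 3 species and 2 links.

3 species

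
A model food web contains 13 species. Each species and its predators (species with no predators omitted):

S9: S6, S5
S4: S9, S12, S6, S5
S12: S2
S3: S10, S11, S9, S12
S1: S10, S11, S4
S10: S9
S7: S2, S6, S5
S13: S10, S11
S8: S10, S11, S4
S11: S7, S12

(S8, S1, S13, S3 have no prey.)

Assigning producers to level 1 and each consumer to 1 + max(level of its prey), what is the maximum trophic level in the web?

Producers (level 1): S8, S1, S13, S3.
S8 → S10 → S9 → S6 gives S6 level 4.
No species has a prey at level 4, so no species reaches level 5.

4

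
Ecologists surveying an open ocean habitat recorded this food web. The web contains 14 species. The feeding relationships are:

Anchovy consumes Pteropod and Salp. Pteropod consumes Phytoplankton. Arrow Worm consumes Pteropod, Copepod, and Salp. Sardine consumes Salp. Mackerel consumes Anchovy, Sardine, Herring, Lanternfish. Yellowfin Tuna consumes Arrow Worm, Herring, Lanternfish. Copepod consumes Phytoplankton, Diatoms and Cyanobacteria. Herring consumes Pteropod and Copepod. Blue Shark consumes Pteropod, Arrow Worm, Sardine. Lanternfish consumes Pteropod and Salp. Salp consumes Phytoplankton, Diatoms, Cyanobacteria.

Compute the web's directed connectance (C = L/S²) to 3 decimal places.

C = 0.138

The web has S = 14 species and L = 27 feeding links.
C = L / S² = 27 / 196 = 0.1378 ≈ 0.138.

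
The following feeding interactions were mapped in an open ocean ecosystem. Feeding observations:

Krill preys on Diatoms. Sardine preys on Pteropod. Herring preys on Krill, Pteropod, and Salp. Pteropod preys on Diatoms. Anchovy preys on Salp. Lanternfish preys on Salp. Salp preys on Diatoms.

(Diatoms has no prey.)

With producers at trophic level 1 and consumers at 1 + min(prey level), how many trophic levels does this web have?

Producers (level 1): Diatoms.
Following each consumer down to its lowest-level prey: Diatoms → Salp → Herring (levels 1 through 3).
All prey of Herring (Salp 2, Pteropod 2, Krill 2) are at level 2 or above, so Herring is at level 1 + 2 = 3.
Every consumer has at least one prey at level 2 or below, so none exceeds level 3.

3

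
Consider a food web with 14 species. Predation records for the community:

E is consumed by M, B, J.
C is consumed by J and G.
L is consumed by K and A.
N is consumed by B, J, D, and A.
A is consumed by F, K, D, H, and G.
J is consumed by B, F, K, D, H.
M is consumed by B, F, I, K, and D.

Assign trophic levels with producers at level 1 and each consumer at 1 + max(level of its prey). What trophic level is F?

E is a producer → level 1.
J eats E (level 1); other prey at levels: N 1, C 1 → level 2.
F eats J (level 2); other prey at levels: A 2, M 2 → level 3.

Trophic level 3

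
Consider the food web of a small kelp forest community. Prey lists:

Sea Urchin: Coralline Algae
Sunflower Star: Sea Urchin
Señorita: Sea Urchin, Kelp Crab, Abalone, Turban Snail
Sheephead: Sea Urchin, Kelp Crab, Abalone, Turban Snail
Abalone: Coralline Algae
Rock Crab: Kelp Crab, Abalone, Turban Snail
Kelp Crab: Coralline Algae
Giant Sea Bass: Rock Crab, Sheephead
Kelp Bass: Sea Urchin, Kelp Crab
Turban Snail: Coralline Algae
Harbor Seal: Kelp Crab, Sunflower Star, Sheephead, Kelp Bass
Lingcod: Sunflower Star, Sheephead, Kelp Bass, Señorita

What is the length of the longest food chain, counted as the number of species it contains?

One longest chain: Coralline Algae → Sea Urchin → Kelp Bass → Lingcod.
It has 4 species and 3 links.

4 species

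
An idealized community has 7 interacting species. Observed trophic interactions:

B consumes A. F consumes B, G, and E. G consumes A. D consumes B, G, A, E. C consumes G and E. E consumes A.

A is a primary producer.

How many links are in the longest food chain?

One longest chain: A → E → F.
It has 3 species and 2 links.

2 links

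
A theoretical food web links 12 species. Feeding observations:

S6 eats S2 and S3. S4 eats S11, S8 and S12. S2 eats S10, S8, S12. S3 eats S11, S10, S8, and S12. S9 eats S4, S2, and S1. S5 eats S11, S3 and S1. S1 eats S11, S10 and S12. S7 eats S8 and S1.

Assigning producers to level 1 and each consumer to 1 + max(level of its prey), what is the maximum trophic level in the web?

3

Producers (level 1): S12, S8, S11, S10.
S12 → S1 → S5 gives S5 level 3.
No species has a prey at level 3, so no species reaches level 4.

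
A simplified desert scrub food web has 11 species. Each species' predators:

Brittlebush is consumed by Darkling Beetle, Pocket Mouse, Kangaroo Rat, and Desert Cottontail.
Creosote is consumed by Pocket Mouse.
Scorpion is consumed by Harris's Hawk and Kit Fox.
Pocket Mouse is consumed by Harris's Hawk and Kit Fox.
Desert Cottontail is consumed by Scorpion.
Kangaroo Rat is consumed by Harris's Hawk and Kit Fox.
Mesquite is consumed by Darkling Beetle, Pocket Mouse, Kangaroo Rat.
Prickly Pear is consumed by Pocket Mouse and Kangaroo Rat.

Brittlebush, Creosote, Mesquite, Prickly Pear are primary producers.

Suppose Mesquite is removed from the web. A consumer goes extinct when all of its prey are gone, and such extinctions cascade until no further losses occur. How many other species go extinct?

Remove Mesquite.
Every predator of it retains at least one other prey: Darkling Beetle still has Brittlebush; Pocket Mouse still has Brittlebush, Creosote, Prickly Pear; Kangaroo Rat still has Brittlebush, Prickly Pear.
No consumer loses all prey, so no secondary extinctions occur.

0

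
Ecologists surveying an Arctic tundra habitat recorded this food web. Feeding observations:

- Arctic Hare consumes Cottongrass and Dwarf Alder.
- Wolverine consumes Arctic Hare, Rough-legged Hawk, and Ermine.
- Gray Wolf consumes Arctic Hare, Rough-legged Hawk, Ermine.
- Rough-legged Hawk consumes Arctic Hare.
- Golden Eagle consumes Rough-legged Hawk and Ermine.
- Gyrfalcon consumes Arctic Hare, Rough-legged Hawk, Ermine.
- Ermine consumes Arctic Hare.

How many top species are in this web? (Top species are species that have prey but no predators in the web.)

Top species (has prey, but nothing eats it): Wolverine, Gyrfalcon, Gray Wolf, Golden Eagle.
Count: 4.

4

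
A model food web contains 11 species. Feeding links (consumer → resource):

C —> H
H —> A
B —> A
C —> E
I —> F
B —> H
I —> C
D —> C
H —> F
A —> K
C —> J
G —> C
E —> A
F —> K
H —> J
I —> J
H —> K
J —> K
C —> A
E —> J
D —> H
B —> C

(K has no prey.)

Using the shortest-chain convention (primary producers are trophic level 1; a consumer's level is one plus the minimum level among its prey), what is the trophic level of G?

Trophic level 4

K is a producer → level 1.
A eats K → level 2.
C eats A → level 3.
G eats C → level 4.
No prey of G is below level 3, so 4 is the minimum.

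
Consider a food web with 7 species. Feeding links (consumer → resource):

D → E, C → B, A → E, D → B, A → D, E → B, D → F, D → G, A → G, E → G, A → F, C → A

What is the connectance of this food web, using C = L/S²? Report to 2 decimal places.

C = 0.24

The web has S = 7 species and L = 12 feeding links.
C = L / S² = 12 / 49 = 0.2449 ≈ 0.24.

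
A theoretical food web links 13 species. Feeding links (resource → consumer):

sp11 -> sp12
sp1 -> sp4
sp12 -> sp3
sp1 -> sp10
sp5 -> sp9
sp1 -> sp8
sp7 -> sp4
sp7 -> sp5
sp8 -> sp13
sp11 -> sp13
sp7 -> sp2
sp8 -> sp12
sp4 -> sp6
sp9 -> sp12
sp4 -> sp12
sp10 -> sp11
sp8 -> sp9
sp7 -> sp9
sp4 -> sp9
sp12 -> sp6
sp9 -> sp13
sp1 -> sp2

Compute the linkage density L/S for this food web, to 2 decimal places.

There are L = 22 links among S = 13 species.
L/S = 22/13 = 1.6923 ≈ 1.69.

L/S = 1.69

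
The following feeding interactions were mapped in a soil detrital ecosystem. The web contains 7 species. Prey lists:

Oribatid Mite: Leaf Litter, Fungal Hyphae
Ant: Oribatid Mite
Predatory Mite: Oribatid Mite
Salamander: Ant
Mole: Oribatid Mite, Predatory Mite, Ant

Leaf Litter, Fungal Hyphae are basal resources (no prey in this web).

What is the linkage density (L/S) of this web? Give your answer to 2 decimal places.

There are L = 8 links among S = 7 species.
L/S = 8/7 = 1.1429 ≈ 1.14.

L/S = 1.14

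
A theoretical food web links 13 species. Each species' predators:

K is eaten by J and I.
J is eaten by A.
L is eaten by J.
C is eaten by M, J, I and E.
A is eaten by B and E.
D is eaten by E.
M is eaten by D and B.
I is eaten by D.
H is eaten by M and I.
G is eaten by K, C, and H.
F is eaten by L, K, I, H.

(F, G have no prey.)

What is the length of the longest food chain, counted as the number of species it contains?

One longest chain: G → C → J → A → B.
It has 5 species and 4 links.

5 species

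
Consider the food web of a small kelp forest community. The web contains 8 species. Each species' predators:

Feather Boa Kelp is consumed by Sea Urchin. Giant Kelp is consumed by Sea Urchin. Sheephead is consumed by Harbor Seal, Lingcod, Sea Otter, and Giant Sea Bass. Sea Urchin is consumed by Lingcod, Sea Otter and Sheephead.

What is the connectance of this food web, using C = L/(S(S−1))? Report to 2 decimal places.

The web has S = 8 species and L = 9 feeding links.
C = L / (S(S−1)) = 9 / 56 = 0.1607 ≈ 0.16.

C = 0.16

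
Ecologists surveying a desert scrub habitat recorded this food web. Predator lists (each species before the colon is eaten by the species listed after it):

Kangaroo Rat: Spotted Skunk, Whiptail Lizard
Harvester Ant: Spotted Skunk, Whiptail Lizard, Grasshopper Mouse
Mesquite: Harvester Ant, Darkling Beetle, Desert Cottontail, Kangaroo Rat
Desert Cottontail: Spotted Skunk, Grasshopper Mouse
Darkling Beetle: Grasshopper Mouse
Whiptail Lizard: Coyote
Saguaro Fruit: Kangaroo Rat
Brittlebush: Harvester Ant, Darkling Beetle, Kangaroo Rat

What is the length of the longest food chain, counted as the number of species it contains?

One longest chain: Brittlebush → Harvester Ant → Whiptail Lizard → Coyote.
It has 4 species and 3 links.

4 species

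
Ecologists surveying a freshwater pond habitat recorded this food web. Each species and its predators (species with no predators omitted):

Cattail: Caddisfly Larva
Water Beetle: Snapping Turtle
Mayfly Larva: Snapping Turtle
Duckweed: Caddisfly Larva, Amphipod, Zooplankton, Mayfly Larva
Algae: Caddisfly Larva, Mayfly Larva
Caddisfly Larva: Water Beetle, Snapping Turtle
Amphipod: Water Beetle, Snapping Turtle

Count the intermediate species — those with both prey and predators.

4

Intermediate species (has both prey and predators): Caddisfly Larva, Amphipod, Mayfly Larva, Water Beetle.
Count: 4.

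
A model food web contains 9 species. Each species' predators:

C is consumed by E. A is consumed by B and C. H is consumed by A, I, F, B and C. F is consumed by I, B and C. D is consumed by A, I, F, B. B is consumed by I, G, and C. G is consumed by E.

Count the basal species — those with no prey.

Basal species (no prey listed): D, H.
Count: 2.

2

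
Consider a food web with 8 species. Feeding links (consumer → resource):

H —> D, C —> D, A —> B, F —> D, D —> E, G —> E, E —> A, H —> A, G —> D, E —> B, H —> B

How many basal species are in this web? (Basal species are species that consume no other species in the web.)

Basal species (no prey listed): B.
Count: 1.

1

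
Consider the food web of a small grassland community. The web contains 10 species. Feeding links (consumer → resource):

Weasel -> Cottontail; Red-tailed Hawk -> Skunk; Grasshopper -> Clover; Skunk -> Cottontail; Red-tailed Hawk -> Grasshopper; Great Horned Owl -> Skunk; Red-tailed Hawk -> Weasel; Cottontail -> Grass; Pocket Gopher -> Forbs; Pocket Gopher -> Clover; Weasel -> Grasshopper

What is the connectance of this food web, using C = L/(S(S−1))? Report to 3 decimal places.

The web has S = 10 species and L = 11 feeding links.
C = L / (S(S−1)) = 11 / 90 = 0.1222 ≈ 0.122.

C = 0.122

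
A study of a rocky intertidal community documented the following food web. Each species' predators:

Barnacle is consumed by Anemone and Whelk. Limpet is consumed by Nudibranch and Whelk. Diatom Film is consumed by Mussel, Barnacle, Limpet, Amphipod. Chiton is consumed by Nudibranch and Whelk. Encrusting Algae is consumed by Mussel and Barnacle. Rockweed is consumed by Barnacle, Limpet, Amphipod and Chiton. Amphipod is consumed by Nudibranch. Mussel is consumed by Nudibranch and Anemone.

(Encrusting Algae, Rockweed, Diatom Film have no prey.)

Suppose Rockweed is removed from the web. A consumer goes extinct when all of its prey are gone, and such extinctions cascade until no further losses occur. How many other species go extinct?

Remove Rockweed.
Round 1: Chiton (all prey gone) → extinct.
No further losses. Total secondary extinctions: 1.

1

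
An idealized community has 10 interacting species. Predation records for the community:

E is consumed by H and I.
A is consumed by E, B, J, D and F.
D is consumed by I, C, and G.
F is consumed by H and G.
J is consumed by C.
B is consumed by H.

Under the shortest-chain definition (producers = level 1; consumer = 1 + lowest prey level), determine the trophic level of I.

Trophic level 3

A is a producer → level 1.
E eats A → level 2.
I eats E → level 3.
No prey of I is below level 2, so 3 is the minimum.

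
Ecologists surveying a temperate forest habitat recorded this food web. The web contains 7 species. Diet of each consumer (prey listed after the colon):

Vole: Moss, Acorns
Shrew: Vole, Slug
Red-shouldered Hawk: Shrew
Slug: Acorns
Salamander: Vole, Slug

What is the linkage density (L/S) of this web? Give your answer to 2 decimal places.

L/S = 1.14

There are L = 8 links among S = 7 species.
L/S = 8/7 = 1.1429 ≈ 1.14.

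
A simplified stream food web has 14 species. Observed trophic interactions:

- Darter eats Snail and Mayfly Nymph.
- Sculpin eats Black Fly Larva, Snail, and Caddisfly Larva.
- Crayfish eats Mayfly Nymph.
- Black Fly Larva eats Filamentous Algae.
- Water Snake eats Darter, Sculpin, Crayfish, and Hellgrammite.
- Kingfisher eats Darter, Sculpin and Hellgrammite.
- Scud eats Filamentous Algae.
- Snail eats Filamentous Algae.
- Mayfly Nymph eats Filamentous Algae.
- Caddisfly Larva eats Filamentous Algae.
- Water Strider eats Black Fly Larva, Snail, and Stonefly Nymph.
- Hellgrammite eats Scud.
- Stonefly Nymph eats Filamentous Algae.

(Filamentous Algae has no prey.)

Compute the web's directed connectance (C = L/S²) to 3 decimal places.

C = 0.117

The web has S = 14 species and L = 23 feeding links.
C = L / S² = 23 / 196 = 0.1173 ≈ 0.117.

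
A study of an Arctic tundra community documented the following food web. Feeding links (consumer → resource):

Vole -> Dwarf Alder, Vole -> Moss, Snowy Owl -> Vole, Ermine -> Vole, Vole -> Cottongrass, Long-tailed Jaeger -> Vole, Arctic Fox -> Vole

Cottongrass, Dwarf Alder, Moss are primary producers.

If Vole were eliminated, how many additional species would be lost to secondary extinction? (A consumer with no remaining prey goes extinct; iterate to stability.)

Remove Vole.
Round 1: Long-tailed Jaeger (all prey gone), Ermine (all prey gone), Snowy Owl (all prey gone), Arctic Fox (all prey gone) → extinct.
No further losses. Total secondary extinctions: 4.

4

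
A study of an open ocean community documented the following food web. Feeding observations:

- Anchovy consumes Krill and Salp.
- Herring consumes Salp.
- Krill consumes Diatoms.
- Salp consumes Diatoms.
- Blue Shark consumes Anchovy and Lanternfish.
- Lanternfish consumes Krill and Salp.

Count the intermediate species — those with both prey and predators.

Intermediate species (has both prey and predators): Krill, Salp, Lanternfish, Anchovy.
Count: 4.

4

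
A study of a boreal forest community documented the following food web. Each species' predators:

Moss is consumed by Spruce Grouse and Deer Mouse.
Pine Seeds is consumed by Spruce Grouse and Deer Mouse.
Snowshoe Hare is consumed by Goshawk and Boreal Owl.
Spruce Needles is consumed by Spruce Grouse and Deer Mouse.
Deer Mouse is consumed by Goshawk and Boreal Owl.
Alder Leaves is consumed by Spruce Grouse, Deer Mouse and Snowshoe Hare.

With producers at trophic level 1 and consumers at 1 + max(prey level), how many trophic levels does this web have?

3

Producers (level 1): Spruce Needles, Moss, Pine Seeds, Alder Leaves.
Alder Leaves → Snowshoe Hare → Boreal Owl gives Boreal Owl level 3.
No species has a prey at level 3, so no species reaches level 4.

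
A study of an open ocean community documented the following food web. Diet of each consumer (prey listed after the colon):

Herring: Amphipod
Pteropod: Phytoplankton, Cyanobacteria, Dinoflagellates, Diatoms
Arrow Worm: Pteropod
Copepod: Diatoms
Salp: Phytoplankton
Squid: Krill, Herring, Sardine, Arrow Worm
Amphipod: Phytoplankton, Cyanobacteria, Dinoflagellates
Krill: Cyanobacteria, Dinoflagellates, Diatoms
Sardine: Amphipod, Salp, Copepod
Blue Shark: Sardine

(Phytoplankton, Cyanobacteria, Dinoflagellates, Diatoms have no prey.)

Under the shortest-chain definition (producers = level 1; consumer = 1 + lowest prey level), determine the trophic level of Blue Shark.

Diatoms is a producer → level 1.
Copepod eats Diatoms → level 2.
Sardine eats Copepod → level 3.
Blue Shark eats Sardine → level 4.
No prey of Blue Shark is below level 3, so 4 is the minimum.

Trophic level 4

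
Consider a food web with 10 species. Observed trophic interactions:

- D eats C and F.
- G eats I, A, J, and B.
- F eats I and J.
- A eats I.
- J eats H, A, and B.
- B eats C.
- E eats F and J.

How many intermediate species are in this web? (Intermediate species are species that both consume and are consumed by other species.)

4

Intermediate species (has both prey and predators): A, B, J, F.
Count: 4.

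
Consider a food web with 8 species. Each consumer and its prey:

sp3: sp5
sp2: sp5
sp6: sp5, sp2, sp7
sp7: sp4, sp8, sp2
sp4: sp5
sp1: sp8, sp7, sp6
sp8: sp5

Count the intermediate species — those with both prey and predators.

5

Intermediate species (has both prey and predators): sp4, sp8, sp2, sp7, sp6.
Count: 5.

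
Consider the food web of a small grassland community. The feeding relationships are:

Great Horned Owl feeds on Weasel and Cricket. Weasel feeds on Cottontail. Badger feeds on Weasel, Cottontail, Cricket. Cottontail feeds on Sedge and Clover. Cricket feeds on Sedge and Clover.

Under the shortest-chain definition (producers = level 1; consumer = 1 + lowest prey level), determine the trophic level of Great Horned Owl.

Trophic level 3

Clover is a producer → level 1.
Cricket eats Clover → level 2.
Great Horned Owl eats Cricket → level 3.
No prey of Great Horned Owl is below level 2, so 3 is the minimum.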